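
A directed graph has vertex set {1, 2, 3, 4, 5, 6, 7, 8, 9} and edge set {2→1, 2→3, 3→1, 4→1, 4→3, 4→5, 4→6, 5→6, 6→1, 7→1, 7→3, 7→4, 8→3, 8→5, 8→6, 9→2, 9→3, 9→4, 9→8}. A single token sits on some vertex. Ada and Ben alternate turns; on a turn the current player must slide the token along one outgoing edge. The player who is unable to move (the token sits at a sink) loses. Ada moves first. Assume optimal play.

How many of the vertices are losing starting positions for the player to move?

3

Use the standard recursion: the mover loses at a terminal position; elsewhere, the mover wins exactly when some move hands the opponent an L position.
Every edge goes from a vertex to one that appears earlier in the order 1, 6, 3, 5, 2, 4, 7, 8, 9, so processing vertices in that order labels each vertex after all of its successors.
1: no outgoing edge → L
6: →1(L), so W
3: →1(L), so W
5: →6(W) only, which is W, so L
2: →1(L), so W
4: →5(L), so W
7: →1(L), so W
8: →5(L), so W
9: →8(W), 4(W), 2(W), 3(W) — all W, so L
The L vertices are 1, 5, 9; that is 3 in all.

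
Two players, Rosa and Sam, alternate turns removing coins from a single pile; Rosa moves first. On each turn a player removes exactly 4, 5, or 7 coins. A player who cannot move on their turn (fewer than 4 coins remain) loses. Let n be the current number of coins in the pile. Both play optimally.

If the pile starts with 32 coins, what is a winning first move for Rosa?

Build the W/L table. Terminal = L. A non-terminal position is W if it has a move to some L; otherwise it is L.
n=0: no move → L
n=1: no move → L
n=2: no move → L
n=3: no move → L
n=4: reaches L-position 0 → W
n=5: reaches L-position 1 → W
n=6: reaches L-position 2 → W
n=7: reaches L-position 3 → W
n=8: reaches L-position 3 → W
n=9: reaches L-position 2 → W
n=10: reaches L-position 3 → W
n=11: only reaches 7(W), 6(W), 4(W), all W → L
n=12: only reaches 8(W), 7(W), 5(W), all W → L
n=13: only reaches 9(W), 8(W), 6(W), all W → L
n=14: only reaches 10(W), 9(W), 7(W), all W → L
n=15: reaches L-position 11 → W
n=16: reaches L-position 12 → W
n=17: reaches L-position 13 → W
n=18: reaches L-position 14 → W
n=19: reaches L-position 14 → W
n=20: reaches L-position 13 → W
n=21: reaches L-position 14 → W
n=22: only reaches 18(W), 17(W), 15(W), all W → L
n=23: only reaches 19(W), 18(W), 16(W), all W → L
n=24: only reaches 20(W), 19(W), 17(W), all W → L
n=25: only reaches 21(W), 20(W), 18(W), all W → L
n=26: reaches L-position 22 → W
n=27: reaches L-position 23 → W
n=28: reaches L-position 24 → W
n=29: reaches L-position 25 → W
n=30: reaches L-position 25 → W
n=31: reaches L-position 24 → W
n=32: reaches L-position 25 → W
From 32, the L positions reachable in one move are: 25.

Remove 7, leaving 25.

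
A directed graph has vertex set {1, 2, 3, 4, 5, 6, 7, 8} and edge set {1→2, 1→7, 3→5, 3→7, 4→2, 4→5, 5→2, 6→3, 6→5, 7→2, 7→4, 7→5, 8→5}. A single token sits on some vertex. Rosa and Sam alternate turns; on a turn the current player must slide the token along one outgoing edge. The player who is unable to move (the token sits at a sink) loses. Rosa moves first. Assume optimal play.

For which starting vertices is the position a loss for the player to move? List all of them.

Classify positions by backward induction: terminal positions (no move available) are L. From any other position, the mover wins iff some move reaches an L.
Every edge goes from a vertex to one that appears earlier in the order 2, 5, 4, 7, 1, 3, 6, 8, so processing vertices in that order labels each vertex after all of its successors.
2: no outgoing edge → L
5: reaches L-position 2 → W
4: reaches L-position 2 → W
7: reaches L-position 2 → W
1: reaches L-position 2 → W
3: only reaches 7(W), 5(W), all W → L
6: reaches L-position 3 → W
8: only reaches 5(W), which is W → L
Reading off the rows marked L gives the requested list; there are 3 such vertices.

2, 3, 8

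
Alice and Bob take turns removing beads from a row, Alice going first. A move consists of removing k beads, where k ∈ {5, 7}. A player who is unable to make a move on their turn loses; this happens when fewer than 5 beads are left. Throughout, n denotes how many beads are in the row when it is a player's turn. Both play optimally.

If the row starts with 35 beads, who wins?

Build the W/L table. Terminal = L. A non-terminal position is W if it has a move to some L; otherwise it is L.
n=0: no move → L
n=1: no move → L
n=2: no move → L
n=3: no move → L
n=4: no move → L
n=5: →0(L), so W
n=6: →1(L), so W
n=7: →2(L), so W
n=8: →3(L), so W
n=9: →4(L), so W
n=10: →3(L), so W
n=11: →4(L), so W
n=12: →7(W), 5(W) — all W, so L
n=13: →8(W), 6(W) — all W, so L
n=14: →9(W), 7(W) — all W, so L
n=15: →10(W), 8(W) — all W, so L
n=16: →11(W), 9(W) — all W, so L
n=17: →12(L), so W
n=18: →13(L), so W
n=19: →14(L), so W
n=20: →15(L), so W
n=21: →16(L), so W
n=22: →15(L), so W
n=23: →16(L), so W
n=24: →19(W), 17(W) — all W, so L
n=25: →20(W), 18(W) — all W, so L
n=26: →21(W), 19(W) — all W, so L
n=27: →22(W), 20(W) — all W, so L
n=28: →23(W), 21(W) — all W, so L
n=29: →24(L), so W
n=30: →25(L), so W
n=31: →26(L), so W
n=32: →27(L), so W
n=33: →28(L), so W
n=34: →27(L), so W
n=35: →28(L), so W
The starting position 35 is W: Alice should remove 7, leaving 28, handing over an L position.

Alice wins.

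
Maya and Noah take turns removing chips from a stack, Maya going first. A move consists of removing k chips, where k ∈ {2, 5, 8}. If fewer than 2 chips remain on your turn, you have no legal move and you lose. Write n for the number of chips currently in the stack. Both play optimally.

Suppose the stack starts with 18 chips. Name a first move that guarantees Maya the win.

Build the W/L table. Terminal = L. A non-terminal position is W if it has a move to some L; otherwise it is L.
n=0: no move → L
n=1: no move → L
n=2: →0(L), so W
n=3: →1(L), so W
n=4: →2(W) only, which is W, so L
n=5: →0(L), so W
n=6: →4(L), so W
n=7: →5(W), 2(W) — all W, so L
n=8: →0(L), so W
n=9: →7(L), so W
n=10: →8(W), 5(W), 2(W) — all W, so L
n=11: →9(W), 6(W), 3(W) — all W, so L
n=12: →10(L), so W
n=13: →11(L), so W
n=14: →12(W), 9(W), 6(W) — all W, so L
n=15: →10(L), so W
n=16: →14(L), so W
n=17: →15(W), 12(W), 9(W) — all W, so L
n=18: →10(L), so W
From 18, the L positions reachable in one move are: 10.

Remove 8, leaving 10.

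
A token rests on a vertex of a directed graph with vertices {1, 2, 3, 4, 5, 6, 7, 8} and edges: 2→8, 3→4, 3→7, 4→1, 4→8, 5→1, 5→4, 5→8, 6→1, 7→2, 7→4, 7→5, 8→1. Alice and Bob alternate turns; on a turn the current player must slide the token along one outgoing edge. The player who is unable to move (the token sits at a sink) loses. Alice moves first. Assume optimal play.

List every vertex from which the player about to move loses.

Label each position W (a win for the player to move) or L (a loss). A position with no legal move is L; any other position is W exactly when some move reaches an L, and L when every move reaches a W.
Every edge goes from a vertex to one that appears earlier in the order 1, 8, 4, 5, 2, 7, 3, 6, so processing vertices in that order labels each vertex after all of its successors.
1: no outgoing edge → L
8: W (go to 1, an L position)
4: W (go to 1, an L position)
5: W (go to 1, an L position)
2: L (sole option 8(W) is W)
7: W (go to 2, an L position)
3: L (options 7(W), 4(W) are all W)
6: W (go to 1, an L position)
Reading off the rows marked L gives the requested list; there are 3 such vertices.

1, 2, 3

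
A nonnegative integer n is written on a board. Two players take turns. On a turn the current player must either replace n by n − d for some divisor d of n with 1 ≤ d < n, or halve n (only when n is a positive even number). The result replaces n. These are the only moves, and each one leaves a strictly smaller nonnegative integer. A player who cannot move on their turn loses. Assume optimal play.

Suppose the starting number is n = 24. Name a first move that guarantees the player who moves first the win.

Build the W/L table. Terminal = L. A non-terminal position is W if it has a move to some L; otherwise it is L.
n=0: no move → L
n=1: no move → L
n=2: can move to 1, which is L ⇒ W
n=3: the only move is to 2(W), a W ⇒ L
n=4: can move to 3, which is L ⇒ W
n=5: the only move is to 4(W), a W ⇒ L
n=6: can move to 3, which is L ⇒ W
n=7: the only move is to 6(W), a W ⇒ L
n=8: can move to 7, which is L ⇒ W
n=9: moves to 6(W), 8(W); every one is W ⇒ L
n=10: can move to 5, which is L ⇒ W
n=11: the only move is to 10(W), a W ⇒ L
n=12: can move to 9, which is L ⇒ W
n=13: the only move is to 12(W), a W ⇒ L
n=14: can move to 7, which is L ⇒ W
n=15: moves to 10(W), 12(W), 14(W); every one is W ⇒ L
n=16: can move to 15, which is L ⇒ W
n=17: the only move is to 16(W), a W ⇒ L
n=18: can move to 9, which is L ⇒ W
n=19: the only move is to 18(W), a W ⇒ L
n=20: can move to 15, which is L ⇒ W
n=21: moves to 14(W), 18(W), 20(W); every one is W ⇒ L
n=22: can move to 11, which is L ⇒ W
n=23: the only move is to 22(W), a W ⇒ L
n=24: can move to 21, which is L ⇒ W
From 24, the L positions reachable in one move are: 21, 23. Any move reaching one of these is winning.

Move to 21.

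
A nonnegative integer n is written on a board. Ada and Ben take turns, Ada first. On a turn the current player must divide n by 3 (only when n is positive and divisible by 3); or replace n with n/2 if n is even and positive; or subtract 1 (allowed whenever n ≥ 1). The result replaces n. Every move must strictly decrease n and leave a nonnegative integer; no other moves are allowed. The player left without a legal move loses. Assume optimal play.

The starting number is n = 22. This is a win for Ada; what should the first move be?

Positions with no move are L. A position that does have a move is losing for the player to move precisely when every available move leads to a winning position for the opponent. Fill in the labels:
n=0: no move → L
n=1: can move to 0, which is L ⇒ W
n=2: the only move is to 1(W), a W ⇒ L
n=3: can move to 2, which is L ⇒ W
n=4: can move to 2, which is L ⇒ W
n=5: the only move is to 4(W), a W ⇒ L
n=6: can move to 2, which is L ⇒ W
n=7: the only move is to 6(W), a W ⇒ L
n=8: can move to 7, which is L ⇒ W
n=9: moves to 3(W), 8(W); every one is W ⇒ L
n=10: can move to 5, which is L ⇒ W
n=11: the only move is to 10(W), a W ⇒ L
n=12: can move to 11, which is L ⇒ W
n=13: the only move is to 12(W), a W ⇒ L
n=14: can move to 7, which is L ⇒ W
n=15: can move to 5, which is L ⇒ W
n=16: moves to 8(W), 15(W); every one is W ⇒ L
n=17: can move to 16, which is L ⇒ W
n=18: can move to 9, which is L ⇒ W
n=19: the only move is to 18(W), a W ⇒ L
n=20: can move to 19, which is L ⇒ W
n=21: can move to 7, which is L ⇒ W
n=22: can move to 11, which is L ⇒ W
From 22, the L positions reachable in one move are: 11.

Move to 11.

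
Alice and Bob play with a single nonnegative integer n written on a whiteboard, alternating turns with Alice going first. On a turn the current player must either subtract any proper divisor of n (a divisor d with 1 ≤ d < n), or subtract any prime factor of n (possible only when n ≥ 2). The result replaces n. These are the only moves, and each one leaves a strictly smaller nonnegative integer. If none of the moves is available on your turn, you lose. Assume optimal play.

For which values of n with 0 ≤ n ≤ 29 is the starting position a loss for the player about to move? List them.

0, 1, 4, 9, 14, 20, 26

Build the W/L table. Terminal = L. A non-terminal position is W if it has a move to some L; otherwise it is L.
n=0: no move → L
n=1: no move → L
n=2: can move to 0, which is L ⇒ W
n=3: can move to 0, which is L ⇒ W
n=4: moves to 2(W), 3(W); every one is W ⇒ L
n=5: can move to 0, which is L ⇒ W
n=6: can move to 4, which is L ⇒ W
n=7: can move to 0, which is L ⇒ W
n=8: can move to 4, which is L ⇒ W
n=9: moves to 6(W), 8(W); every one is W ⇒ L
n=10: can move to 9, which is L ⇒ W
n=11: can move to 0, which is L ⇒ W
n=12: can move to 9, which is L ⇒ W
n=13: can move to 0, which is L ⇒ W
n=14: moves to 7(W), 12(W), 13(W); every one is W ⇒ L
n=15: can move to 14, which is L ⇒ W
n=16: can move to 14, which is L ⇒ W
n=17: can move to 0, which is L ⇒ W
n=18: can move to 9, which is L ⇒ W
n=19: can move to 0, which is L ⇒ W
n=20: moves to 10(W), 15(W), 16(W), 18(W), 19(W); every one is W ⇒ L
n=21: can move to 14, which is L ⇒ W
n=22: can move to 20, which is L ⇒ W
n=23: can move to 0, which is L ⇒ W
n=24: can move to 20, which is L ⇒ W
n=25: can move to 20, which is L ⇒ W
n=26: moves to 13(W), 24(W), 25(W); every one is W ⇒ L
n=27: can move to 26, which is L ⇒ W
n=28: can move to 14, which is L ⇒ W
n=29: can move to 0, which is L ⇒ W
The losing starting values of n are exactly the entries labelled L in this table (7 of them).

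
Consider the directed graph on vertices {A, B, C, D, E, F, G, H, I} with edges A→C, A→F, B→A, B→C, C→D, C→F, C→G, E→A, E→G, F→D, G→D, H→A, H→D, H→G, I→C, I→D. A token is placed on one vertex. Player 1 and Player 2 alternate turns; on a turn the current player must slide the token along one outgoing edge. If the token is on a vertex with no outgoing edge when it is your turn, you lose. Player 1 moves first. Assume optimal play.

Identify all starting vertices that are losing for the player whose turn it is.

Build the W/L table. Terminal = L. A non-terminal position is W if it has a move to some L; otherwise it is L.
Every edge goes from a vertex to one that appears earlier in the order D, F, G, C, A, H, I, E, B, so processing vertices in that order labels each vertex after all of its successors.
D: no outgoing edge → L
F: can move to D, which is L ⇒ W
G: can move to D, which is L ⇒ W
C: can move to D, which is L ⇒ W
A: moves to C(W), F(W); every one is W ⇒ L
H: can move to A, which is L ⇒ W
I: can move to D, which is L ⇒ W
E: can move to A, which is L ⇒ W
B: can move to A, which is L ⇒ W
The losing starting vertices are exactly the entries labelled L in this table (2 of them).

A, D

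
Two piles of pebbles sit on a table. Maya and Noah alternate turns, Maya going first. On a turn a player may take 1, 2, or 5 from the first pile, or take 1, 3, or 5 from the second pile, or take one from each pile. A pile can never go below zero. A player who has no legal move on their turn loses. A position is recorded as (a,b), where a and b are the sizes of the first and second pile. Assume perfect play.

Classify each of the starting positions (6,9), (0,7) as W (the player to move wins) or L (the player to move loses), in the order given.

(6,9): L, (0,7): W

Work bottom-up. With no move the player to move loses. Otherwise the position is W if at least one move leads to an L position for the opponent, and L if every move leads to a W.
No move ever increases a pile, so every position that can arise here has a ≤ 6 and b ≤ 9; it is enough to label the cells with 0 ≤ a ≤ 6 and 0 ≤ b ≤ 9.
Every move lowers a or b (never raises either), so fill the grid row by row in increasing a, and left to right within a row: each cell's successors are then already labelled.
      b=0  b=1  b=2  b=3  b=4  b=5  b=6  b=7  b=8  b=9
a=0:    L    W    L    W    L    W    L    W    L    W
a=1:    W    W    W    W    W    W    W    W    W    W
a=2:    W    L    W    L    W    L    W    L    W    L
a=3:    L    W    W    W    W    W    W    W    W    W
a=4:    W    W    L    W    L    W    L    W    L    W
a=5:    W    L    W    W    W    W    W    W    W    W
a=6:    L    W    W    W    W    W    W    L    W    L
Cells with no legal move (terminal, hence L): (0,0).
The remaining L cells, each justified by listing all of its moves:
(0,2): only reaches (0,1)(W), which is W → L
(0,4): only reaches (0,3)(W), (0,1)(W), all W → L
(0,6): only reaches (0,5)(W), (0,3)(W), (0,1)(W), all W → L
(0,8): only reaches (0,7)(W), (0,5)(W), (0,3)(W), all W → L
(2,1): only reaches (1,1)(W), (0,1)(W), (2,0)(W), (1,0)(W), all W → L
(2,3): only reaches (1,3)(W), (0,3)(W), (2,2)(W), (2,0)(W), (1,2)(W), all W → L
(2,5): only reaches (1,5)(W), (0,5)(W), (2,4)(W), (2,2)(W), (2,0)(W), (1,4)(W), all W → L
(2,7): only reaches (1,7)(W), (0,7)(W), (2,6)(W), (2,4)(W), (2,2)(W), (1,6)(W), all W → L
(2,9): only reaches (1,9)(W), (0,9)(W), (2,8)(W), (2,6)(W), (2,4)(W), (1,8)(W), all W → L
(3,0): only reaches (2,0)(W), (1,0)(W), all W → L
(4,2): only reaches (3,2)(W), (2,2)(W), (4,1)(W), (3,1)(W), all W → L
(4,4): only reaches (3,4)(W), (2,4)(W), (4,3)(W), (4,1)(W), (3,3)(W), all W → L
(4,6): only reaches (3,6)(W), (2,6)(W), (4,5)(W), (4,3)(W), (4,1)(W), (3,5)(W), all W → L
(4,8): only reaches (3,8)(W), (2,8)(W), (4,7)(W), (4,5)(W), (4,3)(W), (3,7)(W), all W → L
(5,1): only reaches (4,1)(W), (3,1)(W), (0,1)(W), (5,0)(W), (4,0)(W), all W → L
(6,0): only reaches (5,0)(W), (4,0)(W), (1,0)(W), all W → L
(6,7): only reaches (5,7)(W), (4,7)(W), (1,7)(W), (6,6)(W), (6,4)(W), (6,2)(W), (5,6)(W), all W → L
(6,9): only reaches (5,9)(W), (4,9)(W), (1,9)(W), (6,8)(W), (6,6)(W), (6,4)(W), (5,8)(W), all W → L
Every other cell has at least one move into one of the L cells above, so it is W.
(6,9): one of the L cells justified above, so L
(0,7): the move to (0,6) reaches an L cell, so W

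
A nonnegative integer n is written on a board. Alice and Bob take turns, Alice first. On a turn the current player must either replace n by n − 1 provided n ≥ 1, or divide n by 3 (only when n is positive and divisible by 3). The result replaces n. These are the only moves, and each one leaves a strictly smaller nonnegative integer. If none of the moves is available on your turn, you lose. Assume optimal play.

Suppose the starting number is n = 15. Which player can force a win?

Bob wins.

Compute win/loss labels from the base case upward. A position with no move is L. Any other position is W if it can reach an L in one move, else L.
n=0: no move → L
n=1: reaches L-position 0 → W
n=2: only reaches 1(W), which is W → L
n=3: reaches L-position 2 → W
n=4: only reaches 3(W), which is W → L
n=5: reaches L-position 4 → W
n=6: reaches L-position 2 → W
n=7: only reaches 6(W), which is W → L
n=8: reaches L-position 7 → W
n=9: only reaches 3(W), 8(W), all W → L
n=10: reaches L-position 9 → W
n=11: only reaches 10(W), which is W → L
n=12: reaches L-position 4 → W
n=13: only reaches 12(W), which is W → L
n=14: reaches L-position 13 → W
n=15: only reaches 5(W), 14(W), all W → L
The starting position 15 is L: whatever Alice does, the opponent receives a W position.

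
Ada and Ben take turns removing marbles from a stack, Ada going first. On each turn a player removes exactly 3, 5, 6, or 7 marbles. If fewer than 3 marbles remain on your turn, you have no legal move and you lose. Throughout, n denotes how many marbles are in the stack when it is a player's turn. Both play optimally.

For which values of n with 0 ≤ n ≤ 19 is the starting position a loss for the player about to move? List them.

0, 1, 2, 10, 11, 12

Use the standard recursion: the mover loses at a terminal position; elsewhere, the mover wins exactly when some move hands the opponent an L position.
n=0: no move → L
n=1: no move → L
n=2: no move → L
n=3: can move to 0, which is L ⇒ W
n=4: can move to 1, which is L ⇒ W
n=5: can move to 2, which is L ⇒ W
n=6: can move to 1, which is L ⇒ W
n=7: can move to 2, which is L ⇒ W
n=8: can move to 2, which is L ⇒ W
n=9: can move to 2, which is L ⇒ W
n=10: moves to 7(W), 5(W), 4(W), 3(W); every one is W ⇒ L
n=11: moves to 8(W), 6(W), 5(W), 4(W); every one is W ⇒ L
n=12: moves to 9(W), 7(W), 6(W), 5(W); every one is W ⇒ L
n=13: can move to 10, which is L ⇒ W
n=14: can move to 11, which is L ⇒ W
n=15: can move to 12, which is L ⇒ W
n=16: can move to 11, which is L ⇒ W
n=17: can move to 12, which is L ⇒ W
n=18: can move to 12, which is L ⇒ W
n=19: can move to 12, which is L ⇒ W
The losing starting values of n are exactly the entries labelled L in this table (6 of them).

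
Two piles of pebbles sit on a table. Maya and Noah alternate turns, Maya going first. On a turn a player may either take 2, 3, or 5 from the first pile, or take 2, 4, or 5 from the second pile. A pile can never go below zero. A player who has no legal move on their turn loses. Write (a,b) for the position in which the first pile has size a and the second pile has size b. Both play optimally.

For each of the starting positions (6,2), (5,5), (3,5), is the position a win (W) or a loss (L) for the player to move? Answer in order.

(6,2): W, (5,5): L, (3,5): W

Build the W/L table. Terminal = L. A non-terminal position is W if it has a move to some L; otherwise it is L.
No move ever increases a pile, so every position that can arise here has a ≤ 6 and b ≤ 5; it is enough to label the cells with 0 ≤ a ≤ 6 and 0 ≤ b ≤ 5.
Every move lowers a or b (never raises either), so fill the grid row by row in increasing a, and left to right within a row: each cell's successors are then already labelled.
      b=0  b=1  b=2  b=3  b=4  b=5
a=0:    L    L    W    W    W    W
a=1:    L    L    W    W    W    W
a=2:    W    W    L    L    W    W
a=3:    W    W    L    L    W    W
a=4:    W    W    W    W    L    L
a=5:    W    W    W    W    L    L
a=6:    W    W    W    W    W    W
Cells with no legal move (terminal, hence L): (0,0), (0,1), (1,0), (1,1).
The remaining L cells, each justified by listing all of its moves:
(2,2): only reaches (0,2)(W), (2,0)(W), all W → L
(2,3): only reaches (0,3)(W), (2,1)(W), all W → L
(3,2): only reaches (1,2)(W), (0,2)(W), (3,0)(W), all W → L
(3,3): only reaches (1,3)(W), (0,3)(W), (3,1)(W), all W → L
(4,4): only reaches (2,4)(W), (1,4)(W), (4,2)(W), (4,0)(W), all W → L
(4,5): only reaches (2,5)(W), (1,5)(W), (4,3)(W), (4,1)(W), (4,0)(W), all W → L
(5,4): only reaches (3,4)(W), (2,4)(W), (0,4)(W), (5,2)(W), (5,0)(W), all W → L
(5,5): only reaches (3,5)(W), (2,5)(W), (0,5)(W), (5,3)(W), (5,1)(W), (5,0)(W), all W → L
Every other cell has at least one move into one of the L cells above, so it is W.
(6,2): the move to (3,2) reaches an L cell, so W
(5,5): one of the L cells justified above, so L
(3,5): the move to (3,3) reaches an L cell, so W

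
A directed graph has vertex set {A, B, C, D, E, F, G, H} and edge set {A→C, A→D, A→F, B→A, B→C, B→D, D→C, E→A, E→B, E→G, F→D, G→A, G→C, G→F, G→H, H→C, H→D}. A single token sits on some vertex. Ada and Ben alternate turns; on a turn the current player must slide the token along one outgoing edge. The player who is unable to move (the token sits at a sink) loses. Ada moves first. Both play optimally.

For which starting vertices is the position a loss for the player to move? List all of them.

C, E, F

Work bottom-up. With no move the player to move loses. Otherwise the position is W if at least one move leads to an L position for the opponent, and L if every move leads to a W.
Every edge goes from a vertex to one that appears earlier in the order C, D, F, H, A, B, G, E, so processing vertices in that order labels each vertex after all of its successors.
C: no outgoing edge → L
D: W (go to C, an L position)
F: L (sole option D(W) is W)
H: W (go to C, an L position)
A: W (go to F, an L position)
B: W (go to C, an L position)
G: W (go to F, an L position)
E: L (options G(W), B(W), A(W) are all W)
Reading off the rows marked L gives the requested list; there are 3 such vertices.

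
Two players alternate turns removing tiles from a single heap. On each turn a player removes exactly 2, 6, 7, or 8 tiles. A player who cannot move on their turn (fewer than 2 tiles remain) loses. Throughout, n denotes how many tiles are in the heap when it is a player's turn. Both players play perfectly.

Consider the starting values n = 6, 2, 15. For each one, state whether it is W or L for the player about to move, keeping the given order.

Positions with no move are L. A position that does have a move is losing for the player to move precisely when every available move leads to a winning position for the opponent. Fill in the labels:
n=0: no move → L
n=1: no move → L
n=2: reaches L-position 0 → W
n=3: reaches L-position 1 → W
n=4: only reaches 2(W), which is W → L
n=5: only reaches 3(W), which is W → L
n=6: reaches L-position 4 → W
n=7: reaches L-position 5 → W
n=8: reaches L-position 1 → W
n=9: reaches L-position 1 → W
n=10: reaches L-position 4 → W
n=11: reaches L-position 5 → W
n=12: reaches L-position 5 → W
n=13: reaches L-position 5 → W
n=14: only reaches 12(W), 8(W), 7(W), 6(W), all W → L
n=15: only reaches 13(W), 9(W), 8(W), 7(W), all W → L

6: W, 2: W, 15: L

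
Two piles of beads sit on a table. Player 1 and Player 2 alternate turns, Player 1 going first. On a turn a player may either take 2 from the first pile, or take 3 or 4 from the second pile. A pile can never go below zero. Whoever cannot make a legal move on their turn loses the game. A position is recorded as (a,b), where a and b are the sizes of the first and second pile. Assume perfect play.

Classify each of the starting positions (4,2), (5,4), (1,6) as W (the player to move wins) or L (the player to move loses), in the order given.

Use the standard recursion: the mover loses at a terminal position; elsewhere, the mover wins exactly when some move hands the opponent an L position.
No move ever increases a pile, so every position that can arise here has a ≤ 5 and b ≤ 6; it is enough to label the cells with 0 ≤ a ≤ 5 and 0 ≤ b ≤ 6.
Every move lowers a or b (never raises either), so fill the grid row by row in increasing a, and left to right within a row: each cell's successors are then already labelled.
      b=0  b=1  b=2  b=3  b=4  b=5  b=6
a=0:    L    L    L    W    W    W    W
a=1:    L    L    L    W    W    W    W
a=2:    W    W    W    L    L    L    W
a=3:    W    W    W    L    L    L    W
a=4:    L    L    L    W    W    W    W
a=5:    L    L    L    W    W    W    W
Cells with no legal move (terminal, hence L): (0,0), (0,1), (0,2), (1,0), (1,1), (1,2).
The remaining L cells, each justified by listing all of its moves:
(2,3): only reaches (0,3)(W), (2,0)(W), all W → L
(2,4): only reaches (0,4)(W), (2,1)(W), (2,0)(W), all W → L
(2,5): only reaches (0,5)(W), (2,2)(W), (2,1)(W), all W → L
(3,3): only reaches (1,3)(W), (3,0)(W), all W → L
(3,4): only reaches (1,4)(W), (3,1)(W), (3,0)(W), all W → L
(3,5): only reaches (1,5)(W), (3,2)(W), (3,1)(W), all W → L
(4,0): only reaches (2,0)(W), which is W → L
(4,1): only reaches (2,1)(W), which is W → L
(4,2): only reaches (2,2)(W), which is W → L
(5,0): only reaches (3,0)(W), which is W → L
(5,1): only reaches (3,1)(W), which is W → L
(5,2): only reaches (3,2)(W), which is W → L
Every other cell has at least one move into one of the L cells above, so it is W.
(4,2): one of the L cells justified above, so L
(5,4): the move to (3,4) reaches an L cell, so W
(1,6): the move to (1,2) reaches an L cell, so W

(4,2): L, (5,4): W, (1,6): W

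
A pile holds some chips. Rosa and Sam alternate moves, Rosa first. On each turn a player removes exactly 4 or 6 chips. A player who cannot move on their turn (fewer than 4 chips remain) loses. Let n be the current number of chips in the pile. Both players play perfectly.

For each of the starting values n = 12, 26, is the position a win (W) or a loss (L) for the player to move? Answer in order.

12: L, 26: W

Label each position W (a win for the player to move) or L (a loss). A position with no legal move is L; any other position is W exactly when some move reaches an L, and L when every move reaches a W.
n=0: no move → L
n=1: no move → L
n=2: no move → L
n=3: no move → L
n=4: reaches L-position 0 → W
n=5: reaches L-position 1 → W
n=6: reaches L-position 2 → W
n=7: reaches L-position 3 → W
n=8: reaches L-position 2 → W
n=9: reaches L-position 3 → W
n=10: only reaches 6(W), 4(W), all W → L
n=11: only reaches 7(W), 5(W), all W → L
n=12: only reaches 8(W), 6(W), all W → L
n=13: only reaches 9(W), 7(W), all W → L
n=14: reaches L-position 10 → W
n=15: reaches L-position 11 → W
n=16: reaches L-position 12 → W
n=17: reaches L-position 13 → W
n=18: reaches L-position 12 → W
n=19: reaches L-position 13 → W
n=20: only reaches 16(W), 14(W), all W → L
n=21: only reaches 17(W), 15(W), all W → L
n=22: only reaches 18(W), 16(W), all W → L
n=23: only reaches 19(W), 17(W), all W → L
n=24: reaches L-position 20 → W
n=25: reaches L-position 21 → W
n=26: reaches L-position 22 → W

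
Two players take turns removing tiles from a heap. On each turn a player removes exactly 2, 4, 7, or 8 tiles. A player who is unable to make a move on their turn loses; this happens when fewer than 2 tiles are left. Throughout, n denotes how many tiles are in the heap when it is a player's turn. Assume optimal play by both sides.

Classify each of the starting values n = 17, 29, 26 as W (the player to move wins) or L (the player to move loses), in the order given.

Compute win/loss labels from the base case upward. A position with no move is L. Any other position is W if it can reach an L in one move, else L.
n=0: no move → L
n=1: no move → L
n=2: reaches L-position 0 → W
n=3: reaches L-position 1 → W
n=4: reaches L-position 0 → W
n=5: reaches L-position 1 → W
n=6: only reaches 4(W), 2(W), all W → L
n=7: reaches L-position 0 → W
n=8: reaches L-position 6 → W
n=9: reaches L-position 1 → W
n=10: reaches L-position 6 → W
n=11: only reaches 9(W), 7(W), 4(W), 3(W), all W → L
n=12: only reaches 10(W), 8(W), 5(W), 4(W), all W → L
n=13: reaches L-position 11 → W
n=14: reaches L-position 12 → W
n=15: reaches L-position 11 → W
n=16: reaches L-position 12 → W
n=17: only reaches 15(W), 13(W), 10(W), 9(W), all W → L
n=18: reaches L-position 11 → W
n=19: reaches L-position 17 → W
n=20: reaches L-position 12 → W
n=21: reaches L-position 17 → W
n=22: only reaches 20(W), 18(W), 15(W), 14(W), all W → L
n=23: only reaches 21(W), 19(W), 16(W), 15(W), all W → L
n=24: reaches L-position 22 → W
n=25: reaches L-position 23 → W
n=26: reaches L-position 22 → W
n=27: reaches L-position 23 → W
n=28: only reaches 26(W), 24(W), 21(W), 20(W), all W → L
n=29: reaches L-position 22 → W

17: L, 29: W, 26: W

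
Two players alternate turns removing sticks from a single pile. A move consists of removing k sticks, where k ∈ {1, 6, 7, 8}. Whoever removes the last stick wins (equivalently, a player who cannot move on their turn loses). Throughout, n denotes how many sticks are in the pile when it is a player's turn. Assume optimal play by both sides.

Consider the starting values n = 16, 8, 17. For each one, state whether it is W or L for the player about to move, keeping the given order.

16: W, 8: W, 17: L

Build the W/L table. Terminal = L. A non-terminal position is W if it has a move to some L; otherwise it is L.
n=0: no move → L
n=1: W (go to 0, an L position)
n=2: L (sole option 1(W) is W)
n=3: W (go to 2, an L position)
n=4: L (sole option 3(W) is W)
n=5: W (go to 4, an L position)
n=6: W (go to 0, an L position)
n=7: W (go to 0, an L position)
n=8: W (go to 2, an L position)
n=9: W (go to 2, an L position)
n=10: W (go to 4, an L position)
n=11: W (go to 4, an L position)
n=12: W (go to 4, an L position)
n=13: L (options 12(W), 7(W), 6(W), 5(W) are all W)
n=14: W (go to 13, an L position)
n=15: L (options 14(W), 9(W), 8(W), 7(W) are all W)
n=16: W (go to 15, an L position)
n=17: L (options 16(W), 11(W), 10(W), 9(W) are all W)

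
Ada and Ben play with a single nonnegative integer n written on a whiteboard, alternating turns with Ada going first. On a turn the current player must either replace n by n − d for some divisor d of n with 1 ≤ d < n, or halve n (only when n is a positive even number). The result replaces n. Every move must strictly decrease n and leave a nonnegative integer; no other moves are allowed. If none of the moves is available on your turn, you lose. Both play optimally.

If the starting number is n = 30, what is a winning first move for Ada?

Move to 15.

Positions with no move are L. A position that does have a move is losing for the player to move precisely when every available move leads to a winning position for the opponent. Fill in the labels:
n=0: no move → L
n=1: no move → L
n=2: W (go to 1, an L position)
n=3: L (sole option 2(W) is W)
n=4: W (go to 3, an L position)
n=5: L (sole option 4(W) is W)
n=6: W (go to 3, an L position)
n=7: L (sole option 6(W) is W)
n=8: W (go to 7, an L position)
n=9: L (options 6(W), 8(W) are all W)
n=10: W (go to 5, an L position)
n=11: L (sole option 10(W) is W)
n=12: W (go to 9, an L position)
n=13: L (sole option 12(W) is W)
n=14: W (go to 7, an L position)
n=15: L (options 10(W), 12(W), 14(W) are all W)
n=16: W (go to 15, an L position)
n=17: L (sole option 16(W) is W)
n=18: W (go to 9, an L position)
n=19: L (sole option 18(W) is W)
n=20: W (go to 15, an L position)
n=21: L (options 14(W), 18(W), 20(W) are all W)
n=22: W (go to 11, an L position)
n=23: L (sole option 22(W) is W)
n=24: W (go to 21, an L position)
n=25: L (options 20(W), 24(W) are all W)
n=26: W (go to 13, an L position)
n=27: L (options 18(W), 24(W), 26(W) are all W)
n=28: W (go to 21, an L position)
n=29: L (sole option 28(W) is W)
n=30: W (go to 15, an L position)
From 30, the L positions reachable in one move are: 15, 25, 27, 29. Any move reaching one of these is winning.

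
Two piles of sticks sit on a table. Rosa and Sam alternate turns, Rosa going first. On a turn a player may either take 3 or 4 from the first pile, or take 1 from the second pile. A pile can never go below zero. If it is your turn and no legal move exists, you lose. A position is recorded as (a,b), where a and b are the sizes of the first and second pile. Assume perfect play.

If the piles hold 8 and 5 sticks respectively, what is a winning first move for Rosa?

Move to (5,5).

Classify positions by backward induction: terminal positions (no move available) are L. From any other position, the mover wins iff some move reaches an L.
No move ever increases a pile, so every position that can arise here has a ≤ 8 and b ≤ 5; it is enough to label the cells with 0 ≤ a ≤ 8 and 0 ≤ b ≤ 5.
Every move lowers a or b (never raises either), so fill the grid row by row in increasing a, and left to right within a row: each cell's successors are then already labelled.
      b=0  b=1  b=2  b=3  b=4  b=5
a=0:    L    W    L    W    L    W
a=1:    L    W    L    W    L    W
a=2:    L    W    L    W    L    W
a=3:    W    L    W    L    W    L
a=4:    W    L    W    L    W    L
a=5:    W    L    W    L    W    L
a=6:    W    W    W    W    W    W
a=7:    L    W    L    W    L    W
a=8:    L    W    L    W    L    W
Cells with no legal move (terminal, hence L): (0,0), (1,0), (2,0).
The remaining L cells, each justified by listing all of its moves:
(0,2): L (sole option (0,1)(W) is W)
(0,4): L (sole option (0,3)(W) is W)
(1,2): L (sole option (1,1)(W) is W)
(1,4): L (sole option (1,3)(W) is W)
(2,2): L (sole option (2,1)(W) is W)
(2,4): L (sole option (2,3)(W) is W)
(3,1): L (options (0,1)(W), (3,0)(W) are all W)
(3,3): L (options (0,3)(W), (3,2)(W) are all W)
(3,5): L (options (0,5)(W), (3,4)(W) are all W)
(4,1): L (options (1,1)(W), (0,1)(W), (4,0)(W) are all W)
(4,3): L (options (1,3)(W), (0,3)(W), (4,2)(W) are all W)
(4,5): L (options (1,5)(W), (0,5)(W), (4,4)(W) are all W)
(5,1): L (options (2,1)(W), (1,1)(W), (5,0)(W) are all W)
(5,3): L (options (2,3)(W), (1,3)(W), (5,2)(W) are all W)
(5,5): L (options (2,5)(W), (1,5)(W), (5,4)(W) are all W)
(7,0): L (options (4,0)(W), (3,0)(W) are all W)
(7,2): L (options (4,2)(W), (3,2)(W), (7,1)(W) are all W)
(7,4): L (options (4,4)(W), (3,4)(W), (7,3)(W) are all W)
(8,0): L (options (5,0)(W), (4,0)(W) are all W)
(8,2): L (options (5,2)(W), (4,2)(W), (8,1)(W) are all W)
(8,4): L (options (5,4)(W), (4,4)(W), (8,3)(W) are all W)
Every other cell has at least one move into one of the L cells above, so it is W.
From (8,5), the L positions reachable in one move are: (5,5), (4,5), (8,4). Any move reaching one of these is winning.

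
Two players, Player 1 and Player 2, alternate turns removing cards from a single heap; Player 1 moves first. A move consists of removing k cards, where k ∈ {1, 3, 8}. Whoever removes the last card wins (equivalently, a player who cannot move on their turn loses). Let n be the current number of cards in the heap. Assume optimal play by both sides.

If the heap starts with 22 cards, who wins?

Player 2 wins.

Positions with no move are L. A position that does have a move is losing for the player to move precisely when every available move leads to a winning position for the opponent. Fill in the labels:
n=0: no move → L
n=1: reaches L-position 0 → W
n=2: only reaches 1(W), which is W → L
n=3: reaches L-position 2 → W
n=4: only reaches 3(W), 1(W), all W → L
n=5: reaches L-position 4 → W
n=6: only reaches 5(W), 3(W), all W → L
n=7: reaches L-position 6 → W
n=8: reaches L-position 0 → W
n=9: reaches L-position 6 → W
n=10: reaches L-position 2 → W
n=11: only reaches 10(W), 8(W), 3(W), all W → L
n=12: reaches L-position 11 → W
n=13: only reaches 12(W), 10(W), 5(W), all W → L
n=14: reaches L-position 13 → W
n=15: only reaches 14(W), 12(W), 7(W), all W → L
n=16: reaches L-position 15 → W
n=17: only reaches 16(W), 14(W), 9(W), all W → L
n=18: reaches L-position 17 → W
n=19: reaches L-position 11 → W
n=20: reaches L-position 17 → W
n=21: reaches L-position 13 → W
n=22: only reaches 21(W), 19(W), 14(W), all W → L
Every move from 22 reaches a W position, so the mover loses.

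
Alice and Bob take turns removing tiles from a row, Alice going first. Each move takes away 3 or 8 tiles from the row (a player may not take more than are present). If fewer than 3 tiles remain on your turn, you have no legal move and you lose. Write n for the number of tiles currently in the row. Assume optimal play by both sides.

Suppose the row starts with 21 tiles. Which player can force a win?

Alice wins.

Use the standard recursion: the mover loses at a terminal position; elsewhere, the mover wins exactly when some move hands the opponent an L position.
n=0: no move → L
n=1: no move → L
n=2: no move → L
n=3: →0(L), so W
n=4: →1(L), so W
n=5: →2(L), so W
n=6: →3(W) only, which is W, so L
n=7: →4(W) only, which is W, so L
n=8: →0(L), so W
n=9: →6(L), so W
n=10: →7(L), so W
n=11: →8(W), 3(W) — all W, so L
n=12: →9(W), 4(W) — all W, so L
n=13: →10(W), 5(W) — all W, so L
n=14: →11(L), so W
n=15: →12(L), so W
n=16: →13(L), so W
n=17: →14(W), 9(W) — all W, so L
n=18: →15(W), 10(W) — all W, so L
n=19: →11(L), so W
n=20: →17(L), so W
n=21: →18(L), so W
The starting position 21 is W: Alice should remove 3, leaving 18, handing over an L position.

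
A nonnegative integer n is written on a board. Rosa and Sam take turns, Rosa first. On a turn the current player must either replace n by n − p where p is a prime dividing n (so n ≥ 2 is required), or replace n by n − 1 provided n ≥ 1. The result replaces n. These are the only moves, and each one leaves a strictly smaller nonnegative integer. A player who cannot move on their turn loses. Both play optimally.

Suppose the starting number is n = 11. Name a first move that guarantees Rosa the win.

Move to 0.

Use the standard recursion: the mover loses at a terminal position; elsewhere, the mover wins exactly when some move hands the opponent an L position.
n=0: no move → L
n=1: can move to 0, which is L ⇒ W
n=2: can move to 0, which is L ⇒ W
n=3: can move to 0, which is L ⇒ W
n=4: moves to 2(W), 3(W); every one is W ⇒ L
n=5: can move to 0, which is L ⇒ W
n=6: can move to 4, which is L ⇒ W
n=7: can move to 0, which is L ⇒ W
n=8: moves to 6(W), 7(W); every one is W ⇒ L
n=9: can move to 8, which is L ⇒ W
n=10: can move to 8, which is L ⇒ W
n=11: can move to 0, which is L ⇒ W
From 11, the L positions reachable in one move are: 0.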